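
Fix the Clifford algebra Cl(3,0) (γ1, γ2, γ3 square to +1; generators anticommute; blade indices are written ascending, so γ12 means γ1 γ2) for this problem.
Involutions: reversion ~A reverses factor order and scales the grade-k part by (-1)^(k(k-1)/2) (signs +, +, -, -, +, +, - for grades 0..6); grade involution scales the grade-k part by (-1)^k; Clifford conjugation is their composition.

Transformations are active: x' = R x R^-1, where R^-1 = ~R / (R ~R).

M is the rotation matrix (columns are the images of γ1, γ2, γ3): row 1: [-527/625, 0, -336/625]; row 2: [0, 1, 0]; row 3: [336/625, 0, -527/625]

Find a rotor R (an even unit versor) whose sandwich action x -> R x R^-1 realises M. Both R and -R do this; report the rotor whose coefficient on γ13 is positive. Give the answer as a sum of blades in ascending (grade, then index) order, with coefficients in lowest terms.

Method: write R = a + b12*γ12 + b13*γ13 + b23*γ23 with a^2 + b12^2 + b13^2 + b23^2 = 1 (so R^-1 = ~R). Expanding the columns R e_j ~R gives tr M = 4a^2 - 1 and, from the antisymmetric part, M21 - M12 = -4a*b12, M13 - M31 = 4a*b13, M32 - M23 = -4a*b23.
Here tr M = -429/625, so a^2 = (1 + tr M)/4 = 49/625 and a = ±7/25. Taking a = 7/25: M21 - M12 = 0, M13 - M31 = -672/625, M32 - M23 = 0, giving b12 = 0, b13 = -24/25, b23 = 0, i.e. R = 7/25 - 24/25*γ13.
Its γ13 coefficient is negative, so report the other preimage -R.
Answer: -7/25 + 24/25*γ13. Uniqueness: Spin(3) -> SO(3) maps R and -R to the same rotation of trace -429/625; fixing the sign of the γ13 coefficient removes the ambiguity.


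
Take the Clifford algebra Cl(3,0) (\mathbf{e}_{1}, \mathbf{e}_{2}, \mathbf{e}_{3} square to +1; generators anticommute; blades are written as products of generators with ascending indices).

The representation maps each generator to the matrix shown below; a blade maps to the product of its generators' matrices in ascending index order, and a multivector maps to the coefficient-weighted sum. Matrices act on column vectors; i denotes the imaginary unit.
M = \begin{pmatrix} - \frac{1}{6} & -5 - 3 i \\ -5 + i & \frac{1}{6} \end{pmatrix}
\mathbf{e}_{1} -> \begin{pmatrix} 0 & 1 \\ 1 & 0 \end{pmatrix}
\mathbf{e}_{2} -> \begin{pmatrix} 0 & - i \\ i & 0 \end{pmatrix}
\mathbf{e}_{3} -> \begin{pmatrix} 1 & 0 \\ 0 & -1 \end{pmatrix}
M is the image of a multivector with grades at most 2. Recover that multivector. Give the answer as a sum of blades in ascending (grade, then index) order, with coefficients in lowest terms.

Method: 1, rho(e_{1}), rho(e_{2}), rho(e_{3}) form a trace-orthogonal basis of the 2x2 complex matrices (tr(X Y) = 2 if X = Y, else 0), so M = m0*1 + m1*rho(e_{1}) + m2*rho(e_{2}) + m3*rho(e_{3}) with m0 = tr(M)/2 = 0, m1 = tr(M rho(e_{1}))/2 = -5 - i, m2 = tr(M rho(e_{2}))/2 = 2, m3 = tr(M rho(e_{3}))/2 = - \frac{1}{6}.
Multiplying table entries, the bivector images are rho(e_{1} e_{2}) = i*rho(e_{3}), rho(e_{1} e_{3}) = -i*rho(e_{2}), rho(e_{2} e_{3}) = i*rho(e_{1}); with real blade coefficients the real parts of m0..m3 are the coefficients of 1, e_{1}, e_{2}, e_{3} and the imaginary parts give the bivectors (e_{2} e_{3}: Im m1, e_{1} e_{3}: -Im m2, e_{1} e_{2}: Im m3).
Answer: -5 e_{1} + 2 e_{2} - \frac{1}{6} e_{3} - e_{2} e_{3}


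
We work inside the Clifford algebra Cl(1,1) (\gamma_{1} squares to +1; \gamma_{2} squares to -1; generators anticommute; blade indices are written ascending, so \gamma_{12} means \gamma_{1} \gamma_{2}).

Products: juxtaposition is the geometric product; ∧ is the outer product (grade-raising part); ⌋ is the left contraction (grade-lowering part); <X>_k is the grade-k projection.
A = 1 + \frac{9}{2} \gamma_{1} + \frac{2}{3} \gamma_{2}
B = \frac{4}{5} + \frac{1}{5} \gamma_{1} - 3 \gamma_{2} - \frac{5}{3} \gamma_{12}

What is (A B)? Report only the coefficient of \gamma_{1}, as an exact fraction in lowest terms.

step 1: \frac{37}{10} + \frac{121}{45} \gamma_{1} - \frac{299}{30} \gamma_{2} - \frac{153}{10} \gamma_{12}
Answer: \frac{121}{45}


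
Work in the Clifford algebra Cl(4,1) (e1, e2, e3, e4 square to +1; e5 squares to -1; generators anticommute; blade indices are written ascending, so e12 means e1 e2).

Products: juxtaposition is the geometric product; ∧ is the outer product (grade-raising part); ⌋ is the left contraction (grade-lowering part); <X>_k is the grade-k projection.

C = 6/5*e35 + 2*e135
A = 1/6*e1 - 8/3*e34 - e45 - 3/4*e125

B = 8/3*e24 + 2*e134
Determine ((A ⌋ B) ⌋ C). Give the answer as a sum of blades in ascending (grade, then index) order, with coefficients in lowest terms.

step 1: 16/3*e1 + 1/3*e34
step 2: 32/3*e35
Answer: 32/3*e35


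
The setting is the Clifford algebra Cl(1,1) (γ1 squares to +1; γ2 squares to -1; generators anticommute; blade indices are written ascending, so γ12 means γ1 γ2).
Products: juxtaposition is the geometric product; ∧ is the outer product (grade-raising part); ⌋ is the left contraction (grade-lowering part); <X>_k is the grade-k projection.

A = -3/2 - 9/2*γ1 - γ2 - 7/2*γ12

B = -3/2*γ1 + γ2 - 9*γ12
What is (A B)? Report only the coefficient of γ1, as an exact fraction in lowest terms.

step 1: 157/4 + 59/4*γ1 + 135/4*γ2 + 15/2*γ12
Answer: 59/4


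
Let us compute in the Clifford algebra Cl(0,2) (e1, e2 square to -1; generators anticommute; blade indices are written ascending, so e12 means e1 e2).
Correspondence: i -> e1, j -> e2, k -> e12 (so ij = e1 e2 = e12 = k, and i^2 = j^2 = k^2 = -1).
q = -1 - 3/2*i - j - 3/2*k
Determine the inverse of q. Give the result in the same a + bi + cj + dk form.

In blades: q = -1 - 3/2*e1 - e2 - 3/2*e12.
With qbar = -1 + 3/2*e1 + e2 + 3/2*e12 (scalar fixed, mapped units negated), q qbar = 13/2 (the sum of squared coefficients), so q^-1 = qbar / (13/2) = -2/13 + 3/13*e1 + 2/13*e2 + 3/13*e12; translating back:
Answer: -2/13 + 3/13*i + 2/13*j + 3/13*k


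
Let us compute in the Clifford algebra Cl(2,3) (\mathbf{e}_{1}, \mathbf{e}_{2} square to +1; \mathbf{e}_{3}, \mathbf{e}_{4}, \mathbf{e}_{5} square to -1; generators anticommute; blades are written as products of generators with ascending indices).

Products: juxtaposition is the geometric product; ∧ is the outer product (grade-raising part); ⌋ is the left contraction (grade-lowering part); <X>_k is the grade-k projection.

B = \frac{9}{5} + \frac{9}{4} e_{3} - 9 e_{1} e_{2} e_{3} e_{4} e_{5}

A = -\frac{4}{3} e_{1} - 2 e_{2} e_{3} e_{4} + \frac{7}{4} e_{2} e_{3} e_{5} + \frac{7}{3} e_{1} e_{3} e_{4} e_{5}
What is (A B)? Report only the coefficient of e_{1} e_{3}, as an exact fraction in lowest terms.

step 1: -\frac{12}{5} e_{1} - 21 e_{2} - 3 e_{1} e_{3} + \frac{63}{4} e_{1} e_{4} + 18 e_{1} e_{5} - \frac{9}{2} e_{2} e_{4} + \frac{63}{16} e_{2} e_{5} - \frac{21}{4} e_{1} e_{4} e_{5} - \frac{18}{5} e_{2} e_{3} e_{4} + \frac{63}{20} e_{2} e_{3} e_{5} + \frac{21}{5} e_{1} e_{3} e_{4} e_{5} + 12 e_{2} e_{3} e_{4} e_{5}
Answer: -3


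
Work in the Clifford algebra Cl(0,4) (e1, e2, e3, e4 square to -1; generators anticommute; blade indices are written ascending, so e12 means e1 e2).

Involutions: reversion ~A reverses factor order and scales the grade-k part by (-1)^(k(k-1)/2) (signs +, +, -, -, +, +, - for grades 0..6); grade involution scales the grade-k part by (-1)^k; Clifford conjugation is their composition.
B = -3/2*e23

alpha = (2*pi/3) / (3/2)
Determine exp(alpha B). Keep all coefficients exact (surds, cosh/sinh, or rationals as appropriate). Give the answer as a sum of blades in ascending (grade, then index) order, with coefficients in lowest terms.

B^2 = (-3/2)^2*(e23)^2 = 9/4*(-1) = -9/4 (a basis 2-blade squares to minus the product of its generators' squares).
B^2 = -9/4 — the series telescopes trigonometrically here: l = 3/2, alpha*l = 2*pi/3, so exp(alpha B) = cos(2*pi/3) + (sin(2*pi/3)/(3/2))*B = -1/2 + (sqrt(3)/3)*B.
Answer: -1/2 - sqrt(3)/2*e23


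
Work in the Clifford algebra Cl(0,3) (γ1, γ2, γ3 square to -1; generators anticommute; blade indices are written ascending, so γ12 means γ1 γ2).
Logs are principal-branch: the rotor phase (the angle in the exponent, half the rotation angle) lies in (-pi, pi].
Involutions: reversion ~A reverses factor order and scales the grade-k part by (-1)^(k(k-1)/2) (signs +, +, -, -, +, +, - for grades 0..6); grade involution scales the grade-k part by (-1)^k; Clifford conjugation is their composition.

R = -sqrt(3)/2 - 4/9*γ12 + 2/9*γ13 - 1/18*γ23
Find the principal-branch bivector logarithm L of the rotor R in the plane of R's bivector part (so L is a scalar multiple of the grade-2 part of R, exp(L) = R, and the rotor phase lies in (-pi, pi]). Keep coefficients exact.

The scalar part of R is -sqrt(3)/2, so the principal-branch rotor phase is pinned; divide the bivector part by its sine to get the unit plane — L is the phase times that plane.
Concretely: cos(phase) = -sqrt(3)/2 gives phase = ±5*pi/6, and since phase/sin(phase) is even the sign is immaterial: L = (phase/sin(phase)) * <R>_2 = (5*pi/3) * <R>_2.
Answer: -20*pi/27*γ12 + 10*pi/27*γ13 - 5*pi/54*γ23


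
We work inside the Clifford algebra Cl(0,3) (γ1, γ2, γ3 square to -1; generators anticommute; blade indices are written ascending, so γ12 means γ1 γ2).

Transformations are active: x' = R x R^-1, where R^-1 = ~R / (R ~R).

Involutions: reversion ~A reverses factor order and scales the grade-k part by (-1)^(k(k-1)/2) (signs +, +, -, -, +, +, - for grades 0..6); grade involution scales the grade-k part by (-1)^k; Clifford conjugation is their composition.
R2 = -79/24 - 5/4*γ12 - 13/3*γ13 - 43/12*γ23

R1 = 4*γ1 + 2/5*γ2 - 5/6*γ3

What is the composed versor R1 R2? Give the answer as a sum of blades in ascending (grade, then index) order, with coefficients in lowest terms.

Distribute over the terms of R1 (each basis-blade product reordered to ascending indices, repeated generators contracted through their squares):
(4*γ1) R2 = -79/6*γ1 + 5*γ2 + 52/3*γ3 - 43/3*γ123
(2/5*γ2) R2 = -1/2*γ1 - 79/60*γ2 + 43/30*γ3 + 26/15*γ123
(-5/6*γ3) R2 = 65/18*γ1 + 215/72*γ2 + 395/144*γ3 + 25/24*γ123
Summing the partial products and collecting blades:
Answer: -181/18*γ1 + 2401/360*γ2 + 15487/720*γ3 - 1387/120*γ123


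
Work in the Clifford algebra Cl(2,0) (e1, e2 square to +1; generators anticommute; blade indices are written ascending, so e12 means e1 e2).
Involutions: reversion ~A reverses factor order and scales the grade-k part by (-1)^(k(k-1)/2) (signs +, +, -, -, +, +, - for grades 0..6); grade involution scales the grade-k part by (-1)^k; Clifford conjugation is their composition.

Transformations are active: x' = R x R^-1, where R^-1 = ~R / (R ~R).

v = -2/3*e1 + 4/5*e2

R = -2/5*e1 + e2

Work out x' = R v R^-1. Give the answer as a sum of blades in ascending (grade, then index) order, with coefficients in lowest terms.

~R = -2/5*e1 + e2, and R ~R = 29/25, so R^-1 = ~R / (29/25).
R v = 16/15 + 26/75*e12
Answer: -2/29*e1 + 452/435*e2


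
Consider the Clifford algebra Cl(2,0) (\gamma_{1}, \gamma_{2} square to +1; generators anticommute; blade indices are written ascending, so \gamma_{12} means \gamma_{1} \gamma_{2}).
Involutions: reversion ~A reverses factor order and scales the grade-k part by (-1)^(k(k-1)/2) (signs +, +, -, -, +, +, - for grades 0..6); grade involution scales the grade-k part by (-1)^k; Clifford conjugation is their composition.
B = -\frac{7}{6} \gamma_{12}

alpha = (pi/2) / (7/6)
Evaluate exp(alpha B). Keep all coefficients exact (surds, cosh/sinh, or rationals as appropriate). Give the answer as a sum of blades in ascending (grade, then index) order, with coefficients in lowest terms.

B^2 = (-\frac{7}{6})^2*(\gamma_{12})^2 = \frac{49}{36}*(-1) = -\frac{49}{36} (a basis 2-blade squares to minus the product of its generators' squares).
B^2 = -\frac{49}{36} — since the square is negative, the closed form is circular: l = \frac{7}{6}, alpha*l = \frac{\pi}{2}, so exp(alpha B) = cos(\frac{\pi}{2}) + (sin(\frac{\pi}{2})/(\frac{7}{6}))*B = 0 + (\frac{6}{7})*B.
Answer: -\gamma_{12}


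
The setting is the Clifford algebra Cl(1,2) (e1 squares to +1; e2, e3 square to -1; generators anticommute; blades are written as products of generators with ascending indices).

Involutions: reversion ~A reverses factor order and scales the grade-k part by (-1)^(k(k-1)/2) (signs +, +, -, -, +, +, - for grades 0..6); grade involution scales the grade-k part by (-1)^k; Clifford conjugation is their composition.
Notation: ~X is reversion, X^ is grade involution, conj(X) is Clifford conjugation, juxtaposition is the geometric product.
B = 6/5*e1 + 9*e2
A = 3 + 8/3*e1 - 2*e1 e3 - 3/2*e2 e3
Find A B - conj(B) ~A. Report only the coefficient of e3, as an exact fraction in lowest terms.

first term: 16/5 + 18/5*e1 + 27*e2 - 111/10*e3 + 24*e1 e2 + 81/5*e1 e2 e3
second term: -16/5 - 18/5*e1 - 27*e2 + 111/10*e3 + 24*e1 e2 + 81/5*e1 e2 e3
Answer: -111/5


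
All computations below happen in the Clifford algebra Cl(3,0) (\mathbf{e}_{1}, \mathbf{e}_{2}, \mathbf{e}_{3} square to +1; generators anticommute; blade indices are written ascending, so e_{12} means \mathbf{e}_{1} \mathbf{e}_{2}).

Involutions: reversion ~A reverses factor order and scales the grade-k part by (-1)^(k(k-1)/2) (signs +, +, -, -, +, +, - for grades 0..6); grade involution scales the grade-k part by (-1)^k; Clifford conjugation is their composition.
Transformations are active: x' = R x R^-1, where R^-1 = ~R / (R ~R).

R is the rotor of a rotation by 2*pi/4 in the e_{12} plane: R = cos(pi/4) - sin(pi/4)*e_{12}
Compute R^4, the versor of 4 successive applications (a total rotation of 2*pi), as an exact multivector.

Rotor phase runs at HALF the rotation angle; powers of one rotor simply add phase, so after 4 steps in e_{12} the phase is 4*pi/4 = \pi and R^4 = cos(\pi) - sin(\pi)*e_{12}.
cos(\pi) = -1 and sin(\pi) = 0, so R^4 = -1. The total rotation 2*pi is 1 full turn, so every vector returns to itself, yet the rotor is -1, on the OTHER sheet of the double cover (an odd number of 2*pi turns).
Answer: -1


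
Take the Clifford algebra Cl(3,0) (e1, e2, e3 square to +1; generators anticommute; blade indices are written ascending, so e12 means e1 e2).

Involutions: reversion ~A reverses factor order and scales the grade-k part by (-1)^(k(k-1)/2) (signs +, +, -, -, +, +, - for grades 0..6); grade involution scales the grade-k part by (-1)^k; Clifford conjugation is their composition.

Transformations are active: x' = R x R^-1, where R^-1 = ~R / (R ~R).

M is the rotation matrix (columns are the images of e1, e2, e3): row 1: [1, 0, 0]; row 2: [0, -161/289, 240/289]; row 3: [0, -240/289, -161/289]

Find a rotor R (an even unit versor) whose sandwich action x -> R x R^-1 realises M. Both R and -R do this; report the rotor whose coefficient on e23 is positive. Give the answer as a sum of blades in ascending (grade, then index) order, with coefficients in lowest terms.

Method: write R = a + b12*e12 + b13*e13 + b23*e23 with a^2 + b12^2 + b13^2 + b23^2 = 1 (so R^-1 = ~R). Expanding the columns R e_j ~R gives tr M = 4a^2 - 1 and, from the antisymmetric part, M21 - M12 = -4a*b12, M13 - M31 = 4a*b13, M32 - M23 = -4a*b23.
Here tr M = -33/289, so a^2 = (1 + tr M)/4 = 64/289 and a = ±8/17. Taking a = 8/17: M21 - M12 = 0, M13 - M31 = 0, M32 - M23 = -480/289, giving b12 = 0, b13 = 0, b23 = 15/17, i.e. R = 8/17 + 15/17*e23.
Its e23 coefficient is already positive.
Answer: 8/17 + 15/17*e23. Recall the cover is two-to-one: with M of trace -33/289, both preimages act alike, and the stated e23 sign chooses the sheet.


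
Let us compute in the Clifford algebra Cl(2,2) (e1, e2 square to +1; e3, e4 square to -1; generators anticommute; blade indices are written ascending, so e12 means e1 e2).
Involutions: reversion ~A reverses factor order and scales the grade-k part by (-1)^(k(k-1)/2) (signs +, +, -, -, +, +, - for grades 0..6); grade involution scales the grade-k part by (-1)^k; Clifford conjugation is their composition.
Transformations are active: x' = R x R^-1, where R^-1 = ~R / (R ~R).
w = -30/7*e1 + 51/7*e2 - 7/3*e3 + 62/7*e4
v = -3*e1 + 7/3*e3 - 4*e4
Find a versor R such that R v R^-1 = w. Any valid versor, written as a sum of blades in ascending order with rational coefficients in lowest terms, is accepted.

Reasoning: v^2 = w^2 = -112/9 since conjugation preserves the quadratic form; R = v + w = -51/7*e1 + 51/7*e2 + 34/7*e4 is then valid when invertible, keeping its own part and reversing (v - w)/2.
Answer: -51/7*e1 + 51/7*e2 + 34/7*e4


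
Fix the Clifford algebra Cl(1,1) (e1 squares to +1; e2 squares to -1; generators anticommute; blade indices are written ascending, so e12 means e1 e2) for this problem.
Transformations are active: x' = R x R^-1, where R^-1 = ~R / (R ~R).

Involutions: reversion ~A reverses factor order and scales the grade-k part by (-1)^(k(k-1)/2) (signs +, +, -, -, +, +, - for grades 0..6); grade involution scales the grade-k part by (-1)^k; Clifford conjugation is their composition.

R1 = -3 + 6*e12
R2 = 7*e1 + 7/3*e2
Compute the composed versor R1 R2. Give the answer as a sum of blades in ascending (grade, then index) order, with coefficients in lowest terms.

Distribute over the terms of R1 (each basis-blade product reordered to ascending indices, repeated generators contracted through their squares):
(-3) R2 = -21*e1 - 7*e2
(6*e12) R2 = -14*e1 - 42*e2
Summing the partial products and collecting blades:
Answer: -35*e1 - 49*e2


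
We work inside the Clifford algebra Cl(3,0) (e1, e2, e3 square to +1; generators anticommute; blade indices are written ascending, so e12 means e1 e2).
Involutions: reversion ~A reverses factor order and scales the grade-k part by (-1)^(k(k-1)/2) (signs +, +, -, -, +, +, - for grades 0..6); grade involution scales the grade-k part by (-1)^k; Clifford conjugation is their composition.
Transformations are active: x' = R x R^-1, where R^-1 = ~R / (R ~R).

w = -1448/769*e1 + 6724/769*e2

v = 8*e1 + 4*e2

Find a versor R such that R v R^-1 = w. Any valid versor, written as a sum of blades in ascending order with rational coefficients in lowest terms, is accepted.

Why this works: both vectors square to 80, so q(v) = q(w) and R = v + w = 4704/769*e1 + 9800/769*e2 carries v to w — its own direction survives, the complement (v - w)/2 flips.
Answer: 4704/769*e1 + 9800/769*e2


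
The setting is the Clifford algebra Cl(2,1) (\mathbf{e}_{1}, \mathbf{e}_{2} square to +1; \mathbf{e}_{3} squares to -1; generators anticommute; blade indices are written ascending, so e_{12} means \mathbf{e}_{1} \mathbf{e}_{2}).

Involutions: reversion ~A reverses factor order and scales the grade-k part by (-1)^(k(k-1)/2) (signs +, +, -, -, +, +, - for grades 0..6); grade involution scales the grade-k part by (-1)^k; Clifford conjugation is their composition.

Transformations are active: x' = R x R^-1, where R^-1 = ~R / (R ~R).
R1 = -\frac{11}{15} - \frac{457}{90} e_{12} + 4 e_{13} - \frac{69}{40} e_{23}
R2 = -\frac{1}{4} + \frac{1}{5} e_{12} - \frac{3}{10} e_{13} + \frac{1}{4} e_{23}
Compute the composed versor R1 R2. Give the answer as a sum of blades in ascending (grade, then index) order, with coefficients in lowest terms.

Distribute over the terms of R1 (each basis-blade product reordered to ascending indices, repeated generators contracted through their squares):
(-\frac{11}{15}) R2 = \frac{11}{60} - \frac{11}{75} e_{12} + \frac{11}{50} e_{13} - \frac{11}{60} e_{23}
(-\frac{457}{90} e_{12}) R2 = \frac{457}{450} + \frac{457}{360} e_{12} - \frac{457}{360} e_{13} - \frac{457}{300} e_{23}
(4 e_{13}) R2 = -\frac{6}{5} + e_{12} - e_{13} + \frac{4}{5} e_{23}
(-\frac{69}{40} e_{23}) R2 = -\frac{69}{160} - \frac{207}{400} e_{12} + \frac{69}{200} e_{13} + \frac{69}{160} e_{23}
Summing the partial products and collecting blades:
Answer: -\frac{3113}{7200} + \frac{5779}{3600} e_{12} - \frac{767}{450} e_{13} - \frac{1141}{2400} e_{23}


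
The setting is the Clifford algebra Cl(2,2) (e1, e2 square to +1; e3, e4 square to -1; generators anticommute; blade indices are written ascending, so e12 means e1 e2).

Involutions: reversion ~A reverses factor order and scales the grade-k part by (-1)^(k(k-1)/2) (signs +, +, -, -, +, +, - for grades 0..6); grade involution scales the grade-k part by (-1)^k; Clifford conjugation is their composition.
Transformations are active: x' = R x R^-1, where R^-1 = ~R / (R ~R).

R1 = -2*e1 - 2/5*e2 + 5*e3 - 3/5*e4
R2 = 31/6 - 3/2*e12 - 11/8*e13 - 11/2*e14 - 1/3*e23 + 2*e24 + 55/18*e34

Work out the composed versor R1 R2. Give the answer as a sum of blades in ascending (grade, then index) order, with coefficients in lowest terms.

Distribute over the terms of R1 (each basis-blade product reordered to ascending indices, repeated generators contracted through their squares):
(-2*e1) R2 = -31/3*e1 + 3*e2 + 11/4*e3 + 11*e4 + 2/3*e123 - 4*e124 - 55/9*e134
(-2/5*e2) R2 = -3/5*e1 - 31/15*e2 + 2/15*e3 - 4/5*e4 - 11/20*e123 - 11/5*e124 - 11/9*e234
(5*e3) R2 = -55/8*e1 - 5/3*e2 + 155/6*e3 - 275/18*e4 - 15/2*e123 + 55/2*e134 - 10*e234
(-3/5*e4) R2 = 33/10*e1 - 6/5*e2 - 11/6*e3 - 31/10*e4 + 9/10*e124 + 33/40*e134 + 1/5*e234
Summing the partial products and collecting blades:
Answer: -1741/120*e1 - 29/15*e2 + 1613/60*e3 - 368/45*e4 - 443/60*e123 - 53/10*e124 + 7997/360*e134 - 496/45*e234


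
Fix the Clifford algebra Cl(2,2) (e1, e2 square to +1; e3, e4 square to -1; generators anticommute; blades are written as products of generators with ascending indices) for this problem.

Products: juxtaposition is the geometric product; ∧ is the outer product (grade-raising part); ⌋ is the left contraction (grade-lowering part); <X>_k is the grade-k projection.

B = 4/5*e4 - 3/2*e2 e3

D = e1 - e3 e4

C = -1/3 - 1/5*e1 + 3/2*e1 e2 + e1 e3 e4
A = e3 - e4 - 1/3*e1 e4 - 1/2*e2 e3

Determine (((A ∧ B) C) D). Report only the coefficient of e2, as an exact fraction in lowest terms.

step 1: 4/5*e3 e4 + 11/10*e2 e3 e4 + 1/2*e1 e2 e3 e4
step 2: -4/5*e1 + 1/2*e2 + 11/10*e1 e2 - 61/60*e3 e4 - 181/100*e1 e3 e4 - 4/15*e2 e3 e4 + 94/75*e1 e2 e3 e4
step 3: -109/60 - 181/100*e1 - 41/30*e2 + 113/150*e1 e2 - 181/100*e3 e4 - 13/60*e1 e3 e4 - 263/150*e2 e3 e4 - 5/6*e1 e2 e3 e4
Answer: -41/30


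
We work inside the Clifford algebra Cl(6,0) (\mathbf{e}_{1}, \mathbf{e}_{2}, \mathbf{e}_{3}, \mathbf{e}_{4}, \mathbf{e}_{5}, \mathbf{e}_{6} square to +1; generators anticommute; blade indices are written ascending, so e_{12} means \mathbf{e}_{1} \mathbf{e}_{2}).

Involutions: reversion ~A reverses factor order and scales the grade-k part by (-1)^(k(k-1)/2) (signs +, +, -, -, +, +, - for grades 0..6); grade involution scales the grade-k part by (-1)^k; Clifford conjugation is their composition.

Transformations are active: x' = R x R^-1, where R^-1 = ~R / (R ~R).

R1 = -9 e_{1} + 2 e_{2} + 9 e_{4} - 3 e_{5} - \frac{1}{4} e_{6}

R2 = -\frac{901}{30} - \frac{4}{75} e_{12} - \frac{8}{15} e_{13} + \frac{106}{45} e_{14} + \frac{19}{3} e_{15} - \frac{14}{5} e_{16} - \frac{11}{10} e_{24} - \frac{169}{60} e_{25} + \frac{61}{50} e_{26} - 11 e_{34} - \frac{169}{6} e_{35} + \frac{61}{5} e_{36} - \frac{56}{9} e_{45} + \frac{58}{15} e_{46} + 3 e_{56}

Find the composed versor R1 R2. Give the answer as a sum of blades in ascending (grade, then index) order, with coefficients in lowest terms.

Distribute over the terms of R1 (each basis-blade product reordered to ascending indices, repeated generators contracted through their squares):
(-9 e_{1}) R2 = \frac{2703}{10} e_{1} + \frac{12}{25} e_{2} + \frac{24}{5} e_{3} - \frac{106}{5} e_{4} - 57 e_{5} + \frac{126}{5} e_{6} + \frac{99}{10} e_{124} + \frac{507}{20} e_{125} - \frac{549}{50} e_{126} + 99 e_{134} + \frac{507}{2} e_{135} - \frac{549}{5} e_{136} + 56 e_{145} - \frac{174}{5} e_{146} - 27 e_{156}
(2 e_{2}) R2 = \frac{8}{75} e_{1} - \frac{901}{15} e_{2} - \frac{11}{5} e_{4} - \frac{169}{30} e_{5} + \frac{61}{25} e_{6} + \frac{16}{15} e_{123} - \frac{212}{45} e_{124} - \frac{38}{3} e_{125} + \frac{28}{5} e_{126} - 22 e_{234} - \frac{169}{3} e_{235} + \frac{122}{5} e_{236} - \frac{112}{9} e_{245} + \frac{116}{15} e_{246} + 6 e_{256}
(9 e_{4}) R2 = -\frac{106}{5} e_{1} + \frac{99}{10} e_{2} + 99 e_{3} - \frac{2703}{10} e_{4} - 56 e_{5} + \frac{174}{5} e_{6} - \frac{12}{25} e_{124} - \frac{24}{5} e_{134} - 57 e_{145} + \frac{126}{5} e_{146} + \frac{507}{20} e_{245} - \frac{549}{50} e_{246} + \frac{507}{2} e_{345} - \frac{549}{5} e_{346} + 27 e_{456}
(-3 e_{5}) R2 = 19 e_{1} - \frac{169}{20} e_{2} - \frac{169}{2} e_{3} - \frac{56}{3} e_{4} + \frac{901}{10} e_{5} - 9 e_{6} + \frac{4}{25} e_{125} + \frac{8}{5} e_{135} - \frac{106}{15} e_{145} - \frac{42}{5} e_{156} + \frac{33}{10} e_{245} + \frac{183}{50} e_{256} + 33 e_{345} + \frac{183}{5} e_{356} + \frac{58}{5} e_{456}
(-\frac{1}{4} e_{6}) R2 = -\frac{7}{10} e_{1} + \frac{61}{200} e_{2} + \frac{61}{20} e_{3} + \frac{29}{30} e_{4} + \frac{3}{4} e_{5} + \frac{901}{120} e_{6} + \frac{1}{75} e_{126} + \frac{2}{15} e_{136} - \frac{53}{90} e_{146} - \frac{19}{12} e_{156} + \frac{11}{40} e_{246} + \frac{169}{240} e_{256} + \frac{11}{4} e_{346} + \frac{169}{24} e_{356} + \frac{14}{9} e_{456}
Summing the partial products and collecting blades:
Answer: \frac{20063}{75} e_{1} - \frac{34699}{600} e_{2} + \frac{447}{20} e_{3} - \frac{1557}{5} e_{4} - \frac{1667}{60} e_{5} + \frac{36569}{600} e_{6} + \frac{16}{15} e_{123} + \frac{2119}{450} e_{124} + \frac{3853}{300} e_{125} - \frac{161}{30} e_{126} + \frac{471}{5} e_{134} + \frac{2551}{10} e_{135} - \frac{329}{3} e_{136} - \frac{121}{15} e_{145} - \frac{917}{90} e_{146} - \frac{2219}{60} e_{156} - 22 e_{234} - \frac{169}{3} e_{235} + \frac{122}{5} e_{236} + \frac{2917}{180} e_{245} - \frac{1783}{600} e_{246} + \frac{12437}{1200} e_{256} + \frac{573}{2} e_{345} - \frac{2141}{20} e_{346} + \frac{5237}{120} e_{356} + \frac{1807}{45} e_{456}


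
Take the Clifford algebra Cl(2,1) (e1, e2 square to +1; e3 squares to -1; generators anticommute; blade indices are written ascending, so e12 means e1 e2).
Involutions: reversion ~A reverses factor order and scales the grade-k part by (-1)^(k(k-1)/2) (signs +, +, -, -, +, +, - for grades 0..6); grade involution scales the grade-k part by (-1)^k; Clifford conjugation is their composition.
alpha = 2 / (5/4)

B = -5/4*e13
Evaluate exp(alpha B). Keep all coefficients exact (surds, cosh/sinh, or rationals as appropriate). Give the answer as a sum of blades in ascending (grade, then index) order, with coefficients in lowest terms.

B^2 = (-5/4)^2*(e13)^2 = 25/16*(+1) = 25/16 (a basis 2-blade squares to minus the product of its generators' squares).
B^2 = 25/16 — the series telescopes hyperbolically here: l = 5/4, alpha*l = 2, so exp(alpha B) = cosh(2) + (sinh(2)/(5/4))*B = cosh(2) + (4*sinh(2)/5)*B.
Answer: cosh(2) - sinh(2)*e13


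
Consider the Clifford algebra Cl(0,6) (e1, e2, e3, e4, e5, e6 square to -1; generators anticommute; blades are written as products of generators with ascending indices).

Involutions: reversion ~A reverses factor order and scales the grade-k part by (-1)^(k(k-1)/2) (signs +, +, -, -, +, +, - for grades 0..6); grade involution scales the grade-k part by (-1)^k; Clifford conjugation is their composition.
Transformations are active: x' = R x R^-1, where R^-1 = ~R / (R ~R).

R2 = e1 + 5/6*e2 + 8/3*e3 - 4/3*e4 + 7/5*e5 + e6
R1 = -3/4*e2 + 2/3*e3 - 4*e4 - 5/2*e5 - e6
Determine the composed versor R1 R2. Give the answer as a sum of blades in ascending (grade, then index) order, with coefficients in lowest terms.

Distribute over the terms of R1 (each basis-blade product reordered to ascending indices, repeated generators contracted through their squares):
(-3/4*e2) R2 = 5/8 + 3/4*e1 e2 - 2*e2 e3 + e2 e4 - 21/20*e2 e5 - 3/4*e2 e6
(2/3*e3) R2 = -16/9 - 2/3*e1 e3 - 5/9*e2 e3 - 8/9*e3 e4 + 14/15*e3 e5 + 2/3*e3 e6
(-4*e4) R2 = -16/3 + 4*e1 e4 + 10/3*e2 e4 + 32/3*e3 e4 - 28/5*e4 e5 - 4*e4 e6
(-5/2*e5) R2 = 7/2 + 5/2*e1 e5 + 25/12*e2 e5 + 20/3*e3 e5 - 10/3*e4 e5 - 5/2*e5 e6
(-e6) R2 = 1 + e1 e6 + 5/6*e2 e6 + 8/3*e3 e6 - 4/3*e4 e6 + 7/5*e5 e6
Summing the partial products and collecting blades:
Answer: -143/72 + 3/4*e1 e2 - 2/3*e1 e3 + 4*e1 e4 + 5/2*e1 e5 + e1 e6 - 23/9*e2 e3 + 13/3*e2 e4 + 31/30*e2 e5 + 1/12*e2 e6 + 88/9*e3 e4 + 38/5*e3 e5 + 10/3*e3 e6 - 134/15*e4 e5 - 16/3*e4 e6 - 11/10*e5 e6


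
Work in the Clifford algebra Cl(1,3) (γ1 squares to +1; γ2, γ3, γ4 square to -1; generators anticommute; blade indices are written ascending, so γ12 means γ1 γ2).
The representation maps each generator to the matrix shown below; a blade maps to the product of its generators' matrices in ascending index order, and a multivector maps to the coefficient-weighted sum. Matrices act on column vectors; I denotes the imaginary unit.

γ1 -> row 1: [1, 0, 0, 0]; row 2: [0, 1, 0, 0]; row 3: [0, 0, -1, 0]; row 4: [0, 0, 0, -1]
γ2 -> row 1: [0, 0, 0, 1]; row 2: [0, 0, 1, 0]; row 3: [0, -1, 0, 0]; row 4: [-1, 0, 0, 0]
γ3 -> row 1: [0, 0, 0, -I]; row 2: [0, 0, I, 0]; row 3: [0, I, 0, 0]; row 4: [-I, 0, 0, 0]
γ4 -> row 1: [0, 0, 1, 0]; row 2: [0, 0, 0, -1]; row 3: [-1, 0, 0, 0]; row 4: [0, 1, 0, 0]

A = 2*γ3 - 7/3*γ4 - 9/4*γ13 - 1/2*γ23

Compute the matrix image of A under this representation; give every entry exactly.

Bivector images (products of the table entries): rho(γ13) = rho(γ1)rho(γ3) = row 1: [0, 0, 0, -I]; row 2: [0, 0, I, 0]; row 3: [0, -I, 0, 0]; row 4: [I, 0, 0, 0]; rho(γ23) = rho(γ2)rho(γ3) = row 1: [-I, 0, 0, 0]; row 2: [0, I, 0, 0]; row 3: [0, 0, -I, 0]; row 4: [0, 0, 0, I].
M = (2)*rho(γ3) + (-7/3)*rho(γ4) + (-9/4)*rho(γ13) + (-1/2)*rho(γ23), summed entrywise:
Answer: row 1: [I/2, 0, -7/3, I/4]; row 2: [0, -I/2, -I/4, 7/3]; row 3: [7/3, 17*I/4, I/2, 0]; row 4: [-17*I/4, -7/3, 0, -I/2]


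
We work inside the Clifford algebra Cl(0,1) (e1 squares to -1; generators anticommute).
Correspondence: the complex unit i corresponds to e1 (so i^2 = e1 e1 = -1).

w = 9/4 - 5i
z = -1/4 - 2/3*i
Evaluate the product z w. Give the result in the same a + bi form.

In blades: z = -1/4 - 2/3*e1, w = 9/4 - 5*e1.
Distribute z over w term by term (generator squares from the signature, products reordered to ascending indices): (-1/4)*w = -9/16 + 5/4*e1; (-2/3*e1)*w = -10/3 - 3/2*e1.
Sum: -187/48 - 1/4*e1; translating back through the correspondence:
Answer: -187/48 - 1/4*i


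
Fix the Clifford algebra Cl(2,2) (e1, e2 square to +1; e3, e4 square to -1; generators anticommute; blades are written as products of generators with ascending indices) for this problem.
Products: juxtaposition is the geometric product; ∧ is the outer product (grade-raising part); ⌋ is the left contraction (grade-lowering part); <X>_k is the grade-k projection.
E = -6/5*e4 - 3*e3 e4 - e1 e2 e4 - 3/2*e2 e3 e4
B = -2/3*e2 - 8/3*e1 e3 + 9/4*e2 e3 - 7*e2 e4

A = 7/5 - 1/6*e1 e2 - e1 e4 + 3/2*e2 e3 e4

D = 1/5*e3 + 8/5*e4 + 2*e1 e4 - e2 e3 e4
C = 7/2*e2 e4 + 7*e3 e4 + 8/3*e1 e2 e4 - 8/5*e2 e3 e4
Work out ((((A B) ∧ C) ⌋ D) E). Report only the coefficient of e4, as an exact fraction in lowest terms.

step 1: 1/9*e1 - 14/15*e2 + 21/2*e3 + 27/8*e4 + 7*e1 e2 - 493/120*e1 e3 + 7/6*e1 e4 + 487/180*e2 e3 - 49/5*e2 e4 + 5/3*e3 e4 + 10/3*e1 e2 e4 - 9/4*e1 e2 e3 e4
step 2: 7/18*e1 e2 e4 + 7/9*e1 e3 e4 - 2597/60*e2 e3 e4 + 13133/144*e1 e2 e3 e4
step 3: -2597/60
step 4: 2597/50*e4 + 2597/20*e3 e4 + 2597/60*e1 e2 e4 + 2597/40*e2 e3 e4
Answer: 2597/50


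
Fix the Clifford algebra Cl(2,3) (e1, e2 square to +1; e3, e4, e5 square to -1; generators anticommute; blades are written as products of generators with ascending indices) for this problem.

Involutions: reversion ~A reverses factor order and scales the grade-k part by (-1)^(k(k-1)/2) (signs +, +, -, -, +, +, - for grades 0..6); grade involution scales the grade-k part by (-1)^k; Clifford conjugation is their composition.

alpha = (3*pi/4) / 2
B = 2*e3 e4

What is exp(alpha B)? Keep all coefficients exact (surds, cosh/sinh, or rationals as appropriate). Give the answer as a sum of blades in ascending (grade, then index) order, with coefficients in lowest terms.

B^2 = (2)^2*(e3 e4)^2 = 4*(-1) = -4 (a basis 2-blade squares to minus the product of its generators' squares).
B^2 = -4 — circular case — the even/odd split gives cos and sin: l = 2, alpha*l = 3*pi/4, so exp(alpha B) = cos(3*pi/4) + (sin(3*pi/4)/2)*B = -sqrt(2)/2 + (sqrt(2)/4)*B.
Answer: -sqrt(2)/2 + sqrt(2)/2*e3 e4


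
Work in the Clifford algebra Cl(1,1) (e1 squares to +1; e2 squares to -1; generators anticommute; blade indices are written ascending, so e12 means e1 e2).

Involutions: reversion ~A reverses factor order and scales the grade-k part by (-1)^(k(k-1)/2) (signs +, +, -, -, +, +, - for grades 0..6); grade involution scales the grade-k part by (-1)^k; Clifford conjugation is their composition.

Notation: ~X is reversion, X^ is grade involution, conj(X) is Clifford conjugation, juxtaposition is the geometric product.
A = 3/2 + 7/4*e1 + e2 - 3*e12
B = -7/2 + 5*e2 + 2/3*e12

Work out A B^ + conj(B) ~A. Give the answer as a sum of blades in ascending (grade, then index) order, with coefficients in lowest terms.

first term: -9/4 - 491/24*e1 - 59/6*e2 + 11/4*e12
second term: -9/4 - 491/24*e1 - 59/6*e2 - 11/4*e12
Answer: -9/2 - 491/12*e1 - 59/3*e2


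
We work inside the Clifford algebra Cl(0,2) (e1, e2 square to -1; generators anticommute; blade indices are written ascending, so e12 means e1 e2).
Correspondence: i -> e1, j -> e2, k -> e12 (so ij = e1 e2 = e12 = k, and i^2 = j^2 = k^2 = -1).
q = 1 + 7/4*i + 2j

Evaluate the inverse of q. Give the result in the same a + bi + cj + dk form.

In blades: q = 1 + 7/4*e1 + 2*e2.
With qbar = 1 - 7/4*e1 - 2*e2 (scalar fixed, mapped units negated), q qbar = 129/16 (the sum of squared coefficients), so q^-1 = qbar / (129/16) = 16/129 - 28/129*e1 - 32/129*e2; translating back:
Answer: 16/129 - 28/129*i - 32/129*j


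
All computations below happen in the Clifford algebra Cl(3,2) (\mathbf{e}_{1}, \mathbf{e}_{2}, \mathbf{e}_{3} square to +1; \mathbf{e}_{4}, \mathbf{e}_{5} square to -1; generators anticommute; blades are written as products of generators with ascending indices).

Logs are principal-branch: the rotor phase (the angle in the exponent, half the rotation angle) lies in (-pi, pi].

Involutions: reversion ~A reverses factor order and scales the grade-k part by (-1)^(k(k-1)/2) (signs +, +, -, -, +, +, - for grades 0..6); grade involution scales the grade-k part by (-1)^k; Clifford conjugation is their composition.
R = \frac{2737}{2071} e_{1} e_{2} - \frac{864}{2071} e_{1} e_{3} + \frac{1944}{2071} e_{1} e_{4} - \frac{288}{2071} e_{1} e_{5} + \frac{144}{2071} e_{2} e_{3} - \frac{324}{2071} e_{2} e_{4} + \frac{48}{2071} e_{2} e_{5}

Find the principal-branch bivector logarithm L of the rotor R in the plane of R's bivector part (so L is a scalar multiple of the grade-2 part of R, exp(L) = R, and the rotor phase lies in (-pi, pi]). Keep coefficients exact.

The scalar part of R is 0, which fixes the principal-branch rotor phase; the unit plane is then the bivector part divided by the sine of that phase, and L is that plane scaled by the phase.
Concretely: cos(phase) = 0 gives phase = ±\frac{\pi}{2}, and since phase/sin(phase) is even the sign is immaterial: L = (phase/sin(phase)) * <R>_2 = (\frac{\pi}{2}) * <R>_2.
Answer: \frac{2737 \pi}{4142} e_{1} e_{2} - \frac{432 \pi}{2071} e_{1} e_{3} + \frac{972 \pi}{2071} e_{1} e_{4} - \frac{144 \pi}{2071} e_{1} e_{5} + \frac{72 \pi}{2071} e_{2} e_{3} - \frac{162 \pi}{2071} e_{2} e_{4} + \frac{24 \pi}{2071} e_{2} e_{5}


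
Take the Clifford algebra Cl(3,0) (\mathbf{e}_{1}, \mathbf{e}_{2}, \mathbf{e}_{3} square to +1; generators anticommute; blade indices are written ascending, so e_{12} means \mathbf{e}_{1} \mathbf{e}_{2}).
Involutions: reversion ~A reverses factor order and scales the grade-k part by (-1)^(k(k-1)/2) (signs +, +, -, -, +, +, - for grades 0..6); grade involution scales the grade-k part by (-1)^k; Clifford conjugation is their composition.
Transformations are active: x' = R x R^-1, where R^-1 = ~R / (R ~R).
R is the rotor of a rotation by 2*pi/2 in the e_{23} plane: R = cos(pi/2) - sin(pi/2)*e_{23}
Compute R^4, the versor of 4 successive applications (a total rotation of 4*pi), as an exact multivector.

The rotor phase is half the rotation angle and phases add under composition, so 4 steps in the e_{23} plane accumulate phase 4*(pi/2) = 2 \pi: R^4 = cos(2 \pi) - sin(2 \pi)*e_{23}.
cos(2 \pi) = 1 and sin(2 \pi) = 0, so R^4 = 1. The total rotation 4*pi is 2 full turns, so every vector returns to itself, yet the rotor is +1, back on the identity sheet (an even number of 2*pi turns).
Answer: 1


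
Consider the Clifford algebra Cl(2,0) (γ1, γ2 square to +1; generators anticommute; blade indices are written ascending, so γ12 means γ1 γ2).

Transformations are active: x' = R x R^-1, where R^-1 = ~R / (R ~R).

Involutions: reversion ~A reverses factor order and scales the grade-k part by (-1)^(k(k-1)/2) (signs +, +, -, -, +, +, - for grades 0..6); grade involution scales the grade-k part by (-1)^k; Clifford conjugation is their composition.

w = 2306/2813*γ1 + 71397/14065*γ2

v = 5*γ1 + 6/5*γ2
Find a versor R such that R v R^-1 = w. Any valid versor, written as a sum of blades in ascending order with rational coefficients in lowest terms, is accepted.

Key observation: q(v) = q(w) = 661/25 (sandwiches preserve the norm), so R = v + w = 16371/2813*γ1 + 17655/2813*γ2 works whenever it is invertible — the component of v along it is kept and (v - w)/2 reverses, sending v to w.
Answer: 16371/2813*γ1 + 17655/2813*γ2


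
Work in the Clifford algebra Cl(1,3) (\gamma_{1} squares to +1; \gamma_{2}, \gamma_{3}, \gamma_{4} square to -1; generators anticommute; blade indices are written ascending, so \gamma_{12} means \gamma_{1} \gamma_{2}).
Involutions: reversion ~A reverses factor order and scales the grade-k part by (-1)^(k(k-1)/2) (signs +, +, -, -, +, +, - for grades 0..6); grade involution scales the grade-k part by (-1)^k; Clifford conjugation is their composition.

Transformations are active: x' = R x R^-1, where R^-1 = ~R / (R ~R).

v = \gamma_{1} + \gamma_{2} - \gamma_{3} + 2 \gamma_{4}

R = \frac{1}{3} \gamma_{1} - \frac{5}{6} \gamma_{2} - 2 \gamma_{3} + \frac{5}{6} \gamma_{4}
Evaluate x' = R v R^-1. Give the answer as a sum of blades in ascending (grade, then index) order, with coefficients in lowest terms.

~R = \frac{1}{3} \gamma_{1} - \frac{5}{6} \gamma_{2} - 2 \gamma_{3} + \frac{5}{6} \gamma_{4}, and R ~R = -\frac{95}{18}, so R^-1 = ~R / (-\frac{95}{18}).
R v = -\frac{5}{2} + \frac{7}{6} \gamma_{12} + \frac{5}{3} \gamma_{13} - \frac{1}{6} \gamma_{14} + \frac{17}{6} \gamma_{23} - \frac{5}{2} \gamma_{24} - \frac{19}{6} \gamma_{34}
Answer: -\frac{13}{19} \gamma_{1} - \frac{34}{19} \gamma_{2} - \frac{17}{19} \gamma_{3} - \frac{23}{19} \gamma_{4}


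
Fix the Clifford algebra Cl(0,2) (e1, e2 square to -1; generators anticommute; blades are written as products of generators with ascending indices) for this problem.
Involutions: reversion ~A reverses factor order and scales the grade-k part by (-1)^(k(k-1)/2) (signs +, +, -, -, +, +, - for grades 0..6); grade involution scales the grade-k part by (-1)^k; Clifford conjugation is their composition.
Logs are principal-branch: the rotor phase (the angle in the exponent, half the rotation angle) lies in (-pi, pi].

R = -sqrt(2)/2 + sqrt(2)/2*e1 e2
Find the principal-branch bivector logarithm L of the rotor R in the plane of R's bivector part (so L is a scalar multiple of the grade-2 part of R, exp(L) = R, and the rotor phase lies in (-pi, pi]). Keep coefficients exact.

The scalar part of R is -sqrt(2)/2, and that scalar determines the rotor phase on the principal branch; recovering the unit plane as bivector-part over sine of the phase gives L = phase * plane.
Concretely: cos(phase) = -sqrt(2)/2 gives phase = ±3*pi/4, and since phase/sin(phase) is even the sign is immaterial: L = (phase/sin(phase)) * <R>_2 = (3*sqrt(2)*pi/4) * <R>_2.
Answer: 3*pi/4*e1 e2


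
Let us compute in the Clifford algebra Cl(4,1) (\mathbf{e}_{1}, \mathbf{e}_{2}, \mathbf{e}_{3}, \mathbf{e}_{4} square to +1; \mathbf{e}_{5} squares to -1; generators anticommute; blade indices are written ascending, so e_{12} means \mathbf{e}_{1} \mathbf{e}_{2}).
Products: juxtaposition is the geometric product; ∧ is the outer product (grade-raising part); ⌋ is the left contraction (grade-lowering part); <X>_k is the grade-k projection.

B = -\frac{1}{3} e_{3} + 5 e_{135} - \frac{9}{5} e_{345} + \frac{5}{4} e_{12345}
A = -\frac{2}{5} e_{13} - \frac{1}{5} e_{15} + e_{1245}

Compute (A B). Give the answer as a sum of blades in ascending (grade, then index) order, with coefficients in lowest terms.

step 1: \frac{2}{15} e_{1} - \frac{1}{4} e_{3} + 2 e_{5} - \frac{9}{5} e_{123} - \frac{9}{25} e_{134} - \frac{1}{15} e_{135} + \frac{18}{25} e_{145} + \frac{21}{4} e_{234} - \frac{1}{2} e_{245} - \frac{1}{3} e_{12345}
Answer: \frac{2}{15} e_{1} - \frac{1}{4} e_{3} + 2 e_{5} - \frac{9}{5} e_{123} - \frac{9}{25} e_{134} - \frac{1}{15} e_{135} + \frac{18}{25} e_{145} + \frac{21}{4} e_{234} - \frac{1}{2} e_{245} - \frac{1}{3} e_{12345}
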